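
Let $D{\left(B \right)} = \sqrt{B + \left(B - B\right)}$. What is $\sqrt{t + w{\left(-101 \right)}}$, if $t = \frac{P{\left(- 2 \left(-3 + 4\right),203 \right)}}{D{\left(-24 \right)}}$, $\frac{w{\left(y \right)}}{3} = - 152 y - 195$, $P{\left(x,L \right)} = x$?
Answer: $\frac{\sqrt{1636956 + 6 i \sqrt{6}}}{6} \approx 213.24 + 0.00095725 i$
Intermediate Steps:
$D{\left(B \right)} = \sqrt{B}$ ($D{\left(B \right)} = \sqrt{B + 0} = \sqrt{B}$)
$w{\left(y \right)} = -585 - 456 y$ ($w{\left(y \right)} = 3 \left(- 152 y - 195\right) = 3 \left(-195 - 152 y\right) = -585 - 456 y$)
$t = \frac{i \sqrt{6}}{6}$ ($t = \frac{\left(-2\right) \left(-3 + 4\right)}{\sqrt{-24}} = \frac{\left(-2\right) 1}{2 i \sqrt{6}} = - 2 \left(- \frac{i \sqrt{6}}{12}\right) = \frac{i \sqrt{6}}{6} \approx 0.40825 i$)
$\sqrt{t + w{\left(-101 \right)}} = \sqrt{\frac{i \sqrt{6}}{6} - -45471} = \sqrt{\frac{i \sqrt{6}}{6} + \left(-585 + 46056\right)} = \sqrt{\frac{i \sqrt{6}}{6} + 45471} = \sqrt{45471 + \frac{i \sqrt{6}}{6}}$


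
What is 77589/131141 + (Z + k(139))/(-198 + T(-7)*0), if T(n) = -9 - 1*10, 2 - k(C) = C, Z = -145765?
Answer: 3191516134/4327653 ≈ 737.47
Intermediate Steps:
k(C) = 2 - C
T(n) = -19 (T(n) = -9 - 10 = -19)
77589/131141 + (Z + k(139))/(-198 + T(-7)*0) = 77589/131141 + (-145765 + (2 - 1*139))/(-198 - 19*0) = 77589*(1/131141) + (-145765 + (2 - 139))/(-198 + 0) = 77589/131141 + (-145765 - 137)/(-198) = 77589/131141 - 145902*(-1/198) = 77589/131141 + 24317/33 = 3191516134/4327653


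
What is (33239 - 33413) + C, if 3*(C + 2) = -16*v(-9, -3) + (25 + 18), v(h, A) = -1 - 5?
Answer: -389/3 ≈ -129.67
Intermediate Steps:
v(h, A) = -6
C = 133/3 (C = -2 + (-16*(-6) + (25 + 18))/3 = -2 + (96 + 43)/3 = -2 + (1/3)*139 = -2 + 139/3 = 133/3 ≈ 44.333)
(33239 - 33413) + C = (33239 - 33413) + 133/3 = -174 + 133/3 = -389/3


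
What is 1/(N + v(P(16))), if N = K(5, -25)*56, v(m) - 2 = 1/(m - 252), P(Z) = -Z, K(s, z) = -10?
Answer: -268/149545 ≈ -0.0017921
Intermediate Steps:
v(m) = 2 + 1/(-252 + m) (v(m) = 2 + 1/(m - 252) = 2 + 1/(-252 + m))
N = -560 (N = -10*56 = -560)
1/(N + v(P(16))) = 1/(-560 + (-503 + 2*(-1*16))/(-252 - 1*16)) = 1/(-560 + (-503 + 2*(-16))/(-252 - 16)) = 1/(-560 + (-503 - 32)/(-268)) = 1/(-560 - 1/268*(-535)) = 1/(-560 + 535/268) = 1/(-149545/268) = -268/149545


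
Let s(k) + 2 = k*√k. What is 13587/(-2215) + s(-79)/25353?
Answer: -344475641/56156895 - 79*I*√79/25353 ≈ -6.1342 - 0.027696*I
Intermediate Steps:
s(k) = -2 + k^(3/2) (s(k) = -2 + k*√k = -2 + k^(3/2))
13587/(-2215) + s(-79)/25353 = 13587/(-2215) + (-2 + (-79)^(3/2))/25353 = 13587*(-1/2215) + (-2 - 79*I*√79)*(1/25353) = -13587/2215 + (-2/25353 - 79*I*√79/25353) = -344475641/56156895 - 79*I*√79/25353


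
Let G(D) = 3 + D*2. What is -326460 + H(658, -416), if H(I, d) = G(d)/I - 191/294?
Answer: -2255525333/6909 ≈ -3.2646e+5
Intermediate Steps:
G(D) = 3 + 2*D
H(I, d) = -191/294 + (3 + 2*d)/I (H(I, d) = (3 + 2*d)/I - 191/294 = -191/294 + (3 + 2*d)/I)
-326460 + H(658, -416) = -326460 + (1/294)*(882 - 191*658 + 588*(-416))/658 = -326460 + (1/294)*(1/658)*(882 - 125678 - 244608) = -326460 + (1/294)*(1/658)*(-369404) = -326460 - 13193/6909 = -2255525333/6909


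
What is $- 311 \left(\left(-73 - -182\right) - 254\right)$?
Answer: $45095$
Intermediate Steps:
$- 311 \left(\left(-73 - -182\right) - 254\right) = - 311 \left(\left(-73 + 182\right) - 254\right) = - 311 \left(109 - 254\right) = \left(-311\right) \left(-145\right) = 45095$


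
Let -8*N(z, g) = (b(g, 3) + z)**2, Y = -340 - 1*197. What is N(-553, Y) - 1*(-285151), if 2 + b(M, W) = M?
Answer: 136093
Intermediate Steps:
b(M, W) = -2 + M
Y = -537 (Y = -340 - 197 = -537)
N(z, g) = -(-2 + g + z)**2/8 (N(z, g) = -((-2 + g) + z)**2/8 = -(-2 + g + z)**2/8)
N(-553, Y) - 1*(-285151) = -(-2 - 537 - 553)**2/8 - 1*(-285151) = -1/8*(-1092)**2 + 285151 = -1/8*1192464 + 285151 = -149058 + 285151 = 136093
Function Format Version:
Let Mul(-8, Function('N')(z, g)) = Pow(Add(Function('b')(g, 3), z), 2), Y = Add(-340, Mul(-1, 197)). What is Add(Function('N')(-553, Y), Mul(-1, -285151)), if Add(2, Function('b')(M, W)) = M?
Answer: 136093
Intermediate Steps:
Function('b')(M, W) = Add(-2, M)
Y = -537 (Y = Add(-340, -197) = -537)
Function('N')(z, g) = Mul(Rational(-1, 8), Pow(Add(-2, g, z), 2)) (Function('N')(z, g) = Mul(Rational(-1, 8), Pow(Add(Add(-2, g), z), 2)) = Mul(Rational(-1, 8), Pow(Add(-2, g, z), 2)))
Add(Function('N')(-553, Y), Mul(-1, -285151)) = Add(Mul(Rational(-1, 8), Pow(Add(-2, -537, -553), 2)), Mul(-1, -285151)) = Add(Mul(Rational(-1, 8), Pow(-1092, 2)), 285151) = Add(Mul(Rational(-1, 8), 1192464), 285151) = Add(-149058, 285151) = 136093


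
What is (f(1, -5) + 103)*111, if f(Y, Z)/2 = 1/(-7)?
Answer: 79809/7 ≈ 11401.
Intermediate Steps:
f(Y, Z) = -2/7 (f(Y, Z) = 2/(-7) = 2*(-⅐) = -2/7)
(f(1, -5) + 103)*111 = (-2/7 + 103)*111 = (719/7)*111 = 79809/7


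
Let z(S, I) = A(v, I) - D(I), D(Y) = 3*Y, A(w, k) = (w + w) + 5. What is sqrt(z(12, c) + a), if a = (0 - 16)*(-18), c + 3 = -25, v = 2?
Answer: sqrt(381) ≈ 19.519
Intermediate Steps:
A(w, k) = 5 + 2*w (A(w, k) = 2*w + 5 = 5 + 2*w)
c = -28 (c = -3 - 25 = -28)
z(S, I) = 9 - 3*I (z(S, I) = (5 + 2*2) - 3*I = (5 + 4) - 3*I = 9 - 3*I)
a = 288 (a = -16*(-18) = 288)
sqrt(z(12, c) + a) = sqrt((9 - 3*(-28)) + 288) = sqrt((9 + 84) + 288) = sqrt(93 + 288) = sqrt(381)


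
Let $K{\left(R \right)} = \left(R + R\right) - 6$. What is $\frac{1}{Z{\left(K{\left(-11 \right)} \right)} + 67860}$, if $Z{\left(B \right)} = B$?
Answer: $\frac{1}{67832} \approx 1.4742 \cdot 10^{-5}$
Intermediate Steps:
$K{\left(R \right)} = -6 + 2 R$ ($K{\left(R \right)} = 2 R - 6 = -6 + 2 R$)
$\frac{1}{Z{\left(K{\left(-11 \right)} \right)} + 67860} = \frac{1}{\left(-6 + 2 \left(-11\right)\right) + 67860} = \frac{1}{\left(-6 - 22\right) + 67860} = \frac{1}{-28 + 67860} = \frac{1}{67832}$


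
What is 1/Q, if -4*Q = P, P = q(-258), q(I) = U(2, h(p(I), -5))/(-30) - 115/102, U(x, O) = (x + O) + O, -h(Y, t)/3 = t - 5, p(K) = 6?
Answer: 680/543 ≈ 1.2523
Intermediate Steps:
h(Y, t) = 15 - 3*t (h(Y, t) = -3*(t - 5) = -3*(-5 + t) = 15 - 3*t)
U(x, O) = x + 2*O (U(x, O) = (O + x) + O = x + 2*O)
q(I) = -543/170 (q(I) = (2 + 2*(15 - 3*(-5)))/(-30) - 115/102 = (2 + 2*(15 + 15))*(-1/30) - 115*1/102 = (2 + 2*30)*(-1/30) - 115/102 = (2 + 60)*(-1/30) - 115/102 = 62*(-1/30) - 115/102 = -31/15 - 115/102 = -543/170)
P = -543/170 ≈ -3.1941
Q = 543/680 (Q = -¼*(-543/170) = 543/680 ≈ 0.79853)
1/Q = 1/(543/680) = 680/543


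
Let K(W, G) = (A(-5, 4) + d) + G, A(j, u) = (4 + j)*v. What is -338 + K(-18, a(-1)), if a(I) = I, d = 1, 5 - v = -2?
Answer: -345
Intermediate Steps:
v = 7 (v = 5 - 1*(-2) = 5 + 2 = 7)
A(j, u) = 28 + 7*j (A(j, u) = (4 + j)*7 = 28 + 7*j)
K(W, G) = -6 + G (K(W, G) = ((28 + 7*(-5)) + 1) + G = ((28 - 35) + 1) + G = (-7 + 1) + G = -6 + G)
-338 + K(-18, a(-1)) = -338 + (-6 - 1) = -338 - 7 = -345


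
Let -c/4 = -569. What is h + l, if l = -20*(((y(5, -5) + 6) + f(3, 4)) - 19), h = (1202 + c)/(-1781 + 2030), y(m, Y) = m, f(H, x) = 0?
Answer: 43318/249 ≈ 173.97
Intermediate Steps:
c = 2276 (c = -4*(-569) = 2276)
h = 3478/249 (h = (1202 + 2276)/(-1781 + 2030) = 3478/249 ≈ 13.968)
l = 160 (l = -20*(((5 + 6) + 0) - 19) = -20*((11 + 0) - 19) = -20*(11 - 19) = -20*(-8) = 160)
h + l = 3478/249 + 160 = 43318/249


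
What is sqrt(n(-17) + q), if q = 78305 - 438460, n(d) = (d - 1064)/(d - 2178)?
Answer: 2*I*sqrt(433808355270)/2195 ≈ 600.13*I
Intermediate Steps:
n(d) = (-1064 + d)/(-2178 + d)
q = -360155
sqrt(n(-17) + q) = sqrt((-1064 - 17)/(-2178 - 17) - 360155) = sqrt(-1081/(-2195) - 360155) = sqrt(-1/2195*(-1081) - 360155) = sqrt(1081/2195 - 360155) = sqrt(-790539144/2195) = 2*I*sqrt(433808355270)/2195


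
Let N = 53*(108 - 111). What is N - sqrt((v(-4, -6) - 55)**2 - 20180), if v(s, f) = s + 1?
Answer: -159 - 4*I*sqrt(1051) ≈ -159.0 - 129.68*I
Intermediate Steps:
v(s, f) = 1 + s
N = -159 (N = 53*(-3) = -159)
N - sqrt((v(-4, -6) - 55)**2 - 20180) = -159 - sqrt(((1 - 4) - 55)**2 - 20180) = -159 - sqrt((-3 - 55)**2 - 20180) = -159 - sqrt((-58)**2 - 20180) = -159 - sqrt(3364 - 20180) = -159 - sqrt(-16816) = -159 - 4*I*sqrt(1051)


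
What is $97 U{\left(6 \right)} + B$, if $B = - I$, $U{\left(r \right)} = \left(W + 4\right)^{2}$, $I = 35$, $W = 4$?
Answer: $6173$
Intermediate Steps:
$U{\left(r \right)} = 64$ ($U{\left(r \right)} = \left(4 + 4\right)^{2} = 8^{2} = 64$)
$B = -35$ ($B = \left(-1\right) 35 = -35$)
$97 U{\left(6 \right)} + B = 97 \cdot 64 - 35 = 6208 - 35 = 6173$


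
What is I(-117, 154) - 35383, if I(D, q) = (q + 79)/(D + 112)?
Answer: -177148/5 ≈ -35430.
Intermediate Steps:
I(D, q) = (79 + q)/(112 + D)
I(-117, 154) - 35383 = (79 + 154)/(112 - 117) - 35383 = 233/(-5) - 35383 = -1/5*233 - 35383 = -233/5 - 35383 = -177148/5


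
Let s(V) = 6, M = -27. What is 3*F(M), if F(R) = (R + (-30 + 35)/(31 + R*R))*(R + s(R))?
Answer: 258489/152 ≈ 1700.6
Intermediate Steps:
F(R) = (6 + R)*(R + 5/(31 + R**2)) (F(R) = (R + (-30 + 35)/(31 + R*R))*(R + 6) = (R + 5/(31 + R**2))*(6 + R) = (6 + R)*(R + 5/(31 + R**2)))
3*F(M) = 3*((30 + (-27)**4 + 6*(-27)**3 + 31*(-27)**2 + 191*(-27))/(31 + (-27)**2)) = 3*((30 + 531441 + 6*(-19683) + 31*729 - 5157)/(31 + 729)) = 3*((30 + 531441 - 118098 + 22599 - 5157)/760) = 3*((1/760)*430815) = 3*(86163/152) = 258489/152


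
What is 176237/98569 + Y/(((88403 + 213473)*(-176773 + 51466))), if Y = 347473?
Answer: 952359107808821/532655272063044 ≈ 1.7879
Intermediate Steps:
176237/98569 + Y/(((88403 + 213473)*(-176773 + 51466))) = 176237/98569 + 347473/(((88403 + 213473)*(-176773 + 51466))) = 176237*(1/98569) + 347473/((301876*(-125307))) = 176237/98569 + 347473/(-37827175932) = 176237/98569 + 347473*(-1/37827175932) = 176237/98569 - 49639/5403882276 = 952359107808821/532655272063044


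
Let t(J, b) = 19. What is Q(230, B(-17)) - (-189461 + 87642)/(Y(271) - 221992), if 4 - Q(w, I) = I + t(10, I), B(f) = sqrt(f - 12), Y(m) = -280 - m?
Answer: -3439964/222543 - I*sqrt(29) ≈ -15.458 - 5.3852*I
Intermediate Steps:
B(f) = sqrt(-12 + f)
Q(w, I) = -15 - I (Q(w, I) = 4 - (I + 19) = 4 - (19 + I) = 4 + (-19 - I) = -15 - I)
Q(230, B(-17)) - (-189461 + 87642)/(Y(271) - 221992) = (-15 - sqrt(-12 - 17)) - (-189461 + 87642)/((-280 - 1*271) - 221992) = (-15 - sqrt(-29)) - (-101819)/((-280 - 271) - 221992) = (-15 - I*sqrt(29)) - (-101819)/(-551 - 221992) = (-15 - I*sqrt(29)) - (-101819)/(-222543) = (-15 - I*sqrt(29)) - (-101819)*(-1)/222543 = (-15 - I*sqrt(29)) - 1*101819/222543 = (-15 - I*sqrt(29)) - 101819/222543 = -3439964/222543 - I*sqrt(29)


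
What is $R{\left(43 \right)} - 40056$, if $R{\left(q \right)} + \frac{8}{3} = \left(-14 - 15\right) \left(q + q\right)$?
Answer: $- \frac{127658}{3} \approx -42553.0$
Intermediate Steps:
$R{\left(q \right)} = - \frac{8}{3} - 58 q$ ($R{\left(q \right)} = - \frac{8}{3} + \left(-14 - 15\right) \left(q + q\right) = - \frac{8}{3} - 29 \cdot 2 q = - \frac{8}{3} - 58 q$)
$R{\left(43 \right)} - 40056 = \left(- \frac{8}{3} - 2494\right) - 40056 = - \frac{7490}{3} - 40056 = - \frac{127658}{3}$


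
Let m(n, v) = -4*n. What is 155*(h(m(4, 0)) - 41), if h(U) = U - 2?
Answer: -9145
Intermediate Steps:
h(U) = -2 + U
155*(h(m(4, 0)) - 41) = 155*((-2 - 4*4) - 41) = 155*((-2 - 16) - 41) = 155*(-18 - 41) = 155*(-59) = -9145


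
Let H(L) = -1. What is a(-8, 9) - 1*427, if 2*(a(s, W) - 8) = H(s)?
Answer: -839/2 ≈ -419.50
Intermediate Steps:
a(s, W) = 15/2 (a(s, W) = 8 + (½)*(-1) = 8 - ½ = 15/2)
a(-8, 9) - 1*427 = 15/2 - 1*427 = 15/2 - 427 = -839/2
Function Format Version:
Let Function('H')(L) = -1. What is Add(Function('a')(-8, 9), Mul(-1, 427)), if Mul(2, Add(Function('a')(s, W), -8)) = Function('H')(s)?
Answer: Rational(-839, 2) ≈ -419.50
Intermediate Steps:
Function('a')(s, W) = Rational(15, 2) (Function('a')(s, W) = Add(8, Mul(Rational(1, 2), -1)) = Add(8, Rational(-1, 2)) = Rational(15, 2))
Add(Function('a')(-8, 9), Mul(-1, 427)) = Add(Rational(15, 2), Mul(-1, 427)) = Add(Rational(15, 2), -427) = Rational(-839, 2)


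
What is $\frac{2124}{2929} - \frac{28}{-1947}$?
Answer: $\frac{4217440}{5702763} \approx 0.73954$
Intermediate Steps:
$\frac{2124}{2929} - \frac{28}{-1947} = 2124 \cdot \frac{1}{2929} - - \frac{28}{1947} = \frac{2124}{2929} + \frac{28}{1947} = \frac{4217440}{5702763}$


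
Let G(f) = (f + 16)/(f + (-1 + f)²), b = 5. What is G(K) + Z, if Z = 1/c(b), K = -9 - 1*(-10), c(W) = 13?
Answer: 222/13 ≈ 17.077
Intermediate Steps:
K = 1 (K = -9 + 10 = 1)
G(f) = (16 + f)/(f + (-1 + f)²)
Z = 1/13 ≈ 0.076923
G(K) + Z = (16 + 1)/(1 + (-1 + 1)²) + 1/13 = 17/(1 + 0²) + 1/13 = 17/(1 + 0) + 1/13 = 17/1 + 1/13 = 1*17 + 1/13 = 17 + 1/13 = 222/13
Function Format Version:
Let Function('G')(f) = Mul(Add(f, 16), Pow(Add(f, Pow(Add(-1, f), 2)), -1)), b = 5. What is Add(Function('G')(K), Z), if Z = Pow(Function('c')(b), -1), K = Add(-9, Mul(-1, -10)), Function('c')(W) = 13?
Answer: Rational(222, 13) ≈ 17.077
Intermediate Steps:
K = 1 (K = Add(-9, 10) = 1)
Function('G')(f) = Mul(Pow(Add(f, Pow(Add(-1, f), 2)), -1), Add(16, f)) (Function('G')(f) = Mul(Add(16, f), Pow(Add(f, Pow(Add(-1, f), 2)), -1)) = Mul(Pow(Add(f, Pow(Add(-1, f), 2)), -1), Add(16, f)))
Z = Rational(1, 13) (Z = Pow(13, -1) = Rational(1, 13) ≈ 0.076923)
Add(Function('G')(K), Z) = Add(Mul(Pow(Add(1, Pow(Add(-1, 1), 2)), -1), Add(16, 1)), Rational(1, 13)) = Add(Mul(Pow(Add(1, Pow(0, 2)), -1), 17), Rational(1, 13)) = Add(Mul(Pow(Add(1, 0), -1), 17), Rational(1, 13)) = Add(Mul(Pow(1, -1), 17), Rational(1, 13)) = Add(Mul(1, 17), Rational(1, 13)) = Add(17, Rational(1, 13)) = Rational(222, 13)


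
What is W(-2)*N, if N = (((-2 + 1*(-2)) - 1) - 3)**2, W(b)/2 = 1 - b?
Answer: 384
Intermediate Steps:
W(b) = 2 - 2*b (W(b) = 2*(1 - b) = 2 - 2*b)
N = 64 (N = (((-2 - 2) - 1) - 3)**2 = ((-4 - 1) - 3)**2 = (-5 - 3)**2 = (-8)**2 = 64)
W(-2)*N = (2 - 2*(-2))*64 = (2 + 4)*64 = 6*64 = 384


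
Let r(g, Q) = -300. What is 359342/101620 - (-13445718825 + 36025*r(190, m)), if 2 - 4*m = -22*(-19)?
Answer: 683726102752921/50810 ≈ 1.3457e+10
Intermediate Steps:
m = -104 (m = ½ - (-11)*(-19)/2 = ½ - ¼*418 = ½ - 209/2 = -104)
359342/101620 - (-13445718825 + 36025*r(190, m)) = 359342/101620 - 36025/(1/(-373233 - 300)) = 359342*(1/101620) - 36025/(1/(-373533)) = 179671/50810 - 36025/(-1/373533) = 179671/50810 - 36025*(-373533) = 179671/50810 + 13456526325 = 683726102752921/50810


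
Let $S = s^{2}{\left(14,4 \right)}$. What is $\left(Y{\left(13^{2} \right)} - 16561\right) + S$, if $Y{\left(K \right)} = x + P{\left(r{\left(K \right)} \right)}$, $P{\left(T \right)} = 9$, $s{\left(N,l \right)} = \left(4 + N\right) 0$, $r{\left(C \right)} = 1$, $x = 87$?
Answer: $-16465$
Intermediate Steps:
$s{\left(N,l \right)} = 0$
$S = 0$ ($S = 0^{2} = 0$)
$Y{\left(K \right)} = 96$ ($Y{\left(K \right)} = 87 + 9 = 96$)
$\left(Y{\left(13^{2} \right)} - 16561\right) + S = \left(96 - 16561\right) + 0 = -16465 + 0 = -16465$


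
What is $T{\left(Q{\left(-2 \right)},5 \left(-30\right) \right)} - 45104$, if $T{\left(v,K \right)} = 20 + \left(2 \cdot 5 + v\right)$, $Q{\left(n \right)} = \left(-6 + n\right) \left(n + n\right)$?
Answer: $-45042$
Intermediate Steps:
$Q{\left(n \right)} = 2 n \left(-6 + n\right)$ ($Q{\left(n \right)} = \left(-6 + n\right) 2 n = 2 n \left(-6 + n\right)$)
$T{\left(v,K \right)} = 30 + v$ ($T{\left(v,K \right)} = 20 + \left(10 + v\right) = 30 + v$)
$T{\left(Q{\left(-2 \right)},5 \left(-30\right) \right)} - 45104 = \left(30 + 2 \left(-2\right) \left(-6 - 2\right)\right) - 45104 = \left(30 + 2 \left(-2\right) \left(-8\right)\right) - 45104 = \left(30 + 32\right) - 45104 = 62 - 45104 = -45042$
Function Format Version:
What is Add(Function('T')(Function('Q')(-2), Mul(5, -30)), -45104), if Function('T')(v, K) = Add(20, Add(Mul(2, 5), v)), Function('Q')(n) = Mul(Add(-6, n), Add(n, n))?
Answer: -45042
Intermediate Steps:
Function('Q')(n) = Mul(2, n, Add(-6, n)) (Function('Q')(n) = Mul(Add(-6, n), Mul(2, n)) = Mul(2, n, Add(-6, n)))
Function('T')(v, K) = Add(30, v) (Function('T')(v, K) = Add(20, Add(10, v)) = Add(30, v))
Add(Function('T')(Function('Q')(-2), Mul(5, -30)), -45104) = Add(Add(30, Mul(2, -2, Add(-6, -2))), -45104) = Add(Add(30, Mul(2, -2, -8)), -45104) = Add(Add(30, 32), -45104) = Add(62, -45104) = -45042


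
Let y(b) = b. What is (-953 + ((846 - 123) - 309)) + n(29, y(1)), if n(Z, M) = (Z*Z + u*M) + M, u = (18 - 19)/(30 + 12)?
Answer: 12725/42 ≈ 302.98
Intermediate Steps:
u = -1/42 ≈ -0.023810
n(Z, M) = Z² + 41*M/42 (n(Z, M) = (Z*Z - M/42) + M = (Z² - M/42) + M = Z² + 41*M/42)
(-953 + ((846 - 123) - 309)) + n(29, y(1)) = (-953 + ((846 - 123) - 309)) + (29² + (41/42)*1) = (-953 + (723 - 309)) + (841 + 41/42) = (-953 + 414) + 35363/42 = -539 + 35363/42 = 12725/42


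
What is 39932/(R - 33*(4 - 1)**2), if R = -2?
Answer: -39932/299 ≈ -133.55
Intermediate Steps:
39932/(R - 33*(4 - 1)**2) = 39932/(-2 - 33*(4 - 1)**2) = 39932/(-2 - 33*3**2) = 39932/(-2 - 33*9) = 39932/(-2 - 297) = 39932/(-299) = 39932*(-1/299) = -39932/299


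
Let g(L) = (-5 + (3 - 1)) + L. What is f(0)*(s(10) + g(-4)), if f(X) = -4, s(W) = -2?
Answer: 36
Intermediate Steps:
g(L) = -3 + L (g(L) = (-5 + 2) + L = -3 + L)
f(0)*(s(10) + g(-4)) = -4*(-2 + (-3 - 4)) = -4*(-2 - 7) = -4*(-9) = 36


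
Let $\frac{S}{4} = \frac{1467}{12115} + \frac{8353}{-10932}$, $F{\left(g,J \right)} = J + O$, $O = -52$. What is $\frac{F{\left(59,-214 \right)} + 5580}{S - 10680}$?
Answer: $- \frac{175948107630}{353703109951} \approx -0.49745$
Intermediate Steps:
$F{\left(g,J \right)} = -52 + J$ ($F{\left(g,J \right)} = J - 52 = -52 + J$)
$S = - \frac{85159351}{33110295}$ ($S = 4 \left(\frac{1467}{12115} + \frac{8353}{-10932}\right) = 4 \left(1467 \cdot \frac{1}{12115} + 8353 \left(- \frac{1}{10932}\right)\right) = 4 \left(\frac{1467}{12115} - \frac{8353}{10932}\right) = 4 \left(- \frac{85159351}{132441180}\right) = - \frac{85159351}{33110295} \approx -2.572$)
$\frac{F{\left(59,-214 \right)} + 5580}{S - 10680} = \frac{\left(-52 - 214\right) + 5580}{- \frac{85159351}{33110295} - 10680} = \frac{-266 + 5580}{- \frac{353703109951}{33110295}} = 5314 \left(- \frac{33110295}{353703109951}\right) = - \frac{175948107630}{353703109951}$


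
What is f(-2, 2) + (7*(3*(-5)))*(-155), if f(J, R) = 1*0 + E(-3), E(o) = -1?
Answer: 16274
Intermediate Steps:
f(J, R) = -1 (f(J, R) = 1*0 - 1 = 0 - 1 = -1)
f(-2, 2) + (7*(3*(-5)))*(-155) = -1 + (7*(3*(-5)))*(-155) = -1 + (7*(-15))*(-155) = -1 - 105*(-155) = -1 + 16275 = 16274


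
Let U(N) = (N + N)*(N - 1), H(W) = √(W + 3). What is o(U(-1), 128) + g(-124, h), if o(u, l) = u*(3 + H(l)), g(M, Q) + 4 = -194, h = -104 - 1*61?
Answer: -186 + 4*√131 ≈ -140.22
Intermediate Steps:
H(W) = √(3 + W)
h = -165 (h = -104 - 61 = -165)
U(N) = 2*N*(-1 + N) (U(N) = (2*N)*(-1 + N) = 2*N*(-1 + N))
g(M, Q) = -198 (g(M, Q) = -4 - 194 = -198)
o(u, l) = u*(3 + √(3 + l))
o(U(-1), 128) + g(-124, h) = (2*(-1)*(-1 - 1))*(3 + √(3 + 128)) - 198 = (2*(-1)*(-2))*(3 + √131) - 198 = 4*(3 + √131) - 198 = (12 + 4*√131) - 198 = -186 + 4*√131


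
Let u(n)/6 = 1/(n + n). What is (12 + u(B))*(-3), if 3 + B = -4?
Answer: -243/7 ≈ -34.714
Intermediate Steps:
B = -7 (B = -3 - 4 = -7)
u(n) = 3/n (u(n) = 6/(n + n) = 6/((2*n)) = 6*(1/(2*n)) = 3/n)
(12 + u(B))*(-3) = (12 + 3/(-7))*(-3) = (12 + 3*(-⅐))*(-3) = (12 - 3/7)*(-3) = (81/7)*(-3) = -243/7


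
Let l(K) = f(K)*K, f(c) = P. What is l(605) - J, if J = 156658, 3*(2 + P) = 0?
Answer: -157868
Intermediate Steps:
P = -2 (P = -2 + (⅓)*0 = -2 + 0 = -2)
f(c) = -2
l(K) = -2*K
l(605) - J = -2*605 - 1*156658 = -1210 - 156658 = -157868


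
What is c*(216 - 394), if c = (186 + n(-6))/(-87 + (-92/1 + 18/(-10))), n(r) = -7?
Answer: 79655/452 ≈ 176.23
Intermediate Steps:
c = -895/904 (c = (186 - 7)/(-87 + (-92/1 + 18/(-10))) = 179/(-87 + (-92*1 + 18*(-1/10))) = 179/(-87 + (-92 - 9/5)) = 179/(-87 - 469/5) = 179/(-904/5) = 179*(-5/904) = -895/904 ≈ -0.99004)
c*(216 - 394) = -895*(216 - 394)/904 = -895/904*(-178) = 79655/452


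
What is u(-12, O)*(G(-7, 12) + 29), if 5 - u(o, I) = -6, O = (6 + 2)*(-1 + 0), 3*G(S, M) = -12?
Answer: 275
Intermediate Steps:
G(S, M) = -4 (G(S, M) = (⅓)*(-12) = -4)
O = -8 (O = 8*(-1) = -8)
u(o, I) = 11 (u(o, I) = 5 - 1*(-6) = 5 + 6 = 11)
u(-12, O)*(G(-7, 12) + 29) = 11*(-4 + 29) = 11*25 = 275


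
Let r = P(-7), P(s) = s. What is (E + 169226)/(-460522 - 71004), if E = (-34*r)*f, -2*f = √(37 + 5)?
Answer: -84613/265763 + 119*√42/531526 ≈ -0.31693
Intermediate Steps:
f = -√42/2 (f = -√(37 + 5)/2 = -√42/2 ≈ -3.2404)
r = -7
E = -119*√42 (E = (-34*(-7))*(-√42/2) = 238*(-√42/2) = -119*√42 ≈ -771.21)
(E + 169226)/(-460522 - 71004) = (-119*√42 + 169226)/(-460522 - 71004) = (169226 - 119*√42)/(-531526) = (169226 - 119*√42)*(-1/531526) = -84613/265763 + 119*√42/531526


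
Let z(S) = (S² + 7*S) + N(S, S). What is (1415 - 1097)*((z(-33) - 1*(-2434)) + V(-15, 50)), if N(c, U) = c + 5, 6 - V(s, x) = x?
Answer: 1023960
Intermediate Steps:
V(s, x) = 6 - x
N(c, U) = 5 + c
z(S) = 5 + S² + 8*S (z(S) = (S² + 7*S) + (5 + S) = 5 + S² + 8*S)
(1415 - 1097)*((z(-33) - 1*(-2434)) + V(-15, 50)) = (1415 - 1097)*(((5 + (-33)² + 8*(-33)) - 1*(-2434)) + (6 - 1*50)) = 318*(((5 + 1089 - 264) + 2434) + (6 - 50)) = 318*((830 + 2434) - 44) = 318*(3264 - 44) = 318*3220 = 1023960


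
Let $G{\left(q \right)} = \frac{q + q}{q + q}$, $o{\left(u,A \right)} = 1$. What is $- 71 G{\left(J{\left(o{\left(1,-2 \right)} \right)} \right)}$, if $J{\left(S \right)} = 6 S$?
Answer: $-71$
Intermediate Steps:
$G{\left(q \right)} = 1$ ($G{\left(q \right)} = \frac{2 q}{2 q} = 2 q \frac{1}{2 q} = 1$)
$- 71 G{\left(J{\left(o{\left(1,-2 \right)} \right)} \right)} = \left(-71\right) 1 = -71$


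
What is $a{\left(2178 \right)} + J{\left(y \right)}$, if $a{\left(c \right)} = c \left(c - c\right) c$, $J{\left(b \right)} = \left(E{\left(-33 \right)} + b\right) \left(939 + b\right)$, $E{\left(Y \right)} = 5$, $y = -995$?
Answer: $55440$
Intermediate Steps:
$J{\left(b \right)} = \left(5 + b\right) \left(939 + b\right)$
$a{\left(c \right)} = 0$ ($a{\left(c \right)} = c 0 c = 0 c = 0$)
$a{\left(2178 \right)} + J{\left(y \right)} = 0 + \left(4695 + \left(-995\right)^{2} + 944 \left(-995\right)\right) = 0 + \left(4695 + 990025 - 939280\right) = 0 + 55440 = 55440$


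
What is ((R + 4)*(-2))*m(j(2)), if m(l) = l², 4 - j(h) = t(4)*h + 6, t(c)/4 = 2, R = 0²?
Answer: -2592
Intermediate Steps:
R = 0
t(c) = 8 (t(c) = 4*2 = 8)
j(h) = -2 - 8*h (j(h) = 4 - (8*h + 6) = 4 - (6 + 8*h) = 4 + (-6 - 8*h) = -2 - 8*h)
((R + 4)*(-2))*m(j(2)) = ((0 + 4)*(-2))*(-2 - 8*2)² = (4*(-2))*(-2 - 16)² = -8*(-18)² = -8*324 = -2592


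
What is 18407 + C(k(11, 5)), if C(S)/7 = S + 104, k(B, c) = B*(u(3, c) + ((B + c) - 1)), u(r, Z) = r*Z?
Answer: 21445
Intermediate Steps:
u(r, Z) = Z*r
k(B, c) = B*(-1 + B + 4*c) (k(B, c) = B*(c*3 + ((B + c) - 1)) = B*(3*c + (-1 + B + c)) = B*(-1 + B + 4*c))
C(S) = 728 + 7*S (C(S) = 7*(S + 104) = 7*(104 + S) = 728 + 7*S)
18407 + C(k(11, 5)) = 18407 + (728 + 7*(11*(-1 + 11 + 4*5))) = 18407 + (728 + 7*(11*(-1 + 11 + 20))) = 18407 + (728 + 7*(11*30)) = 18407 + (728 + 7*330) = 18407 + (728 + 2310) = 18407 + 3038 = 21445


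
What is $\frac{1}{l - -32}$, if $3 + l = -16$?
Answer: $\frac{1}{13} \approx 0.076923$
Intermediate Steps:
$l = -19$ ($l = -3 - 16 = -19$)
$\frac{1}{l - -32} = \frac{1}{-19 - -32} = \frac{1}{-19 + 32} = \frac{1}{13}$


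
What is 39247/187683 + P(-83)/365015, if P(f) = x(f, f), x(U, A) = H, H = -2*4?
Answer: 14324242241/68507110245 ≈ 0.20909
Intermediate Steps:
H = -8
x(U, A) = -8
P(f) = -8
39247/187683 + P(-83)/365015 = 39247/187683 - 8/365015 = 14324242241/68507110245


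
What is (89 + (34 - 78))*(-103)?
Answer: -4635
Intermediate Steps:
(89 + (34 - 78))*(-103) = (89 - 44)*(-103) = 45*(-103) = -4635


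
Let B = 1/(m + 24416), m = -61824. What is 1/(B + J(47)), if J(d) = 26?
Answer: 37408/972607 ≈ 0.038462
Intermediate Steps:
B = -1/37408 (B = 1/(-61824 + 24416) = 1/(-37408) = -1/37408 ≈ -2.6732e-5)
1/(B + J(47)) = 1/(-1/37408 + 26) = 1/(972607/37408) = 37408/972607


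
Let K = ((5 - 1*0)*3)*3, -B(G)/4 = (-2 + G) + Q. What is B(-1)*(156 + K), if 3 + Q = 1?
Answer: 4020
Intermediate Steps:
Q = -2 (Q = -3 + 1 = -2)
B(G) = 16 - 4*G (B(G) = -4*((-2 + G) - 2) = -4*(-4 + G) = 16 - 4*G)
K = 45 (K = ((5 + 0)*3)*3 = (5*3)*3 = 15*3 = 45)
B(-1)*(156 + K) = (16 - 4*(-1))*(156 + 45) = (16 + 4)*201 = 20*201 = 4020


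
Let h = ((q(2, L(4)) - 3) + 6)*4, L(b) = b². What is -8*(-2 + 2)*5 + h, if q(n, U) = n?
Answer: 20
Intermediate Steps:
h = 20 (h = ((2 - 3) + 6)*4 = (-1 + 6)*4 = 5*4 = 20)
-8*(-2 + 2)*5 + h = -8*(-2 + 2)*5 + 20 = -0*5 + 20 = -8*0 + 20 = 0 + 20 = 20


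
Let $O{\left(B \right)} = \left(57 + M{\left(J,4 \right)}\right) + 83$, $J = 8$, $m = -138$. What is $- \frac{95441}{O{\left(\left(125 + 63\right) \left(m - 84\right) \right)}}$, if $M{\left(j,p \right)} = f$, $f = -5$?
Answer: $- \frac{95441}{135} \approx -706.97$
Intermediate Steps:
$M{\left(j,p \right)} = -5$
$O{\left(B \right)} = 135$ ($O{\left(B \right)} = \left(57 - 5\right) + 83 = 52 + 83 = 135$)
$- \frac{95441}{O{\left(\left(125 + 63\right) \left(m - 84\right) \right)}} = - \frac{95441}{135}$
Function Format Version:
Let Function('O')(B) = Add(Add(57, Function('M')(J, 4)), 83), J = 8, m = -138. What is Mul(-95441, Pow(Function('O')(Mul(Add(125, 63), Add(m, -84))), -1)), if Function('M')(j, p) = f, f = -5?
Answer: Rational(-95441, 135) ≈ -706.97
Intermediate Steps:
Function('M')(j, p) = -5
Function('O')(B) = 135 (Function('O')(B) = Add(Add(57, -5), 83) = Add(52, 83) = 135)
Mul(-95441, Pow(Function('O')(Mul(Add(125, 63), Add(m, -84))), -1)) = Mul(-95441, Pow(135, -1)) = Mul(-95441, Rational(1, 135)) = Rational(-95441, 135)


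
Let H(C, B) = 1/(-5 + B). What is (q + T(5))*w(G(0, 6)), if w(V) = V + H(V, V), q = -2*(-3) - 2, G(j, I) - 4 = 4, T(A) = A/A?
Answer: 125/3 ≈ 41.667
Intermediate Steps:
T(A) = 1
G(j, I) = 8 (G(j, I) = 4 + 4 = 8)
q = 4 (q = 6 - 2 = 4)
w(V) = V + 1/(-5 + V)
(q + T(5))*w(G(0, 6)) = (4 + 1)*((1 + 8*(-5 + 8))/(-5 + 8)) = 5*((1 + 8*3)/3) = 5*((1 + 24)/3) = 5*((⅓)*25) = 5*(25/3) = 125/3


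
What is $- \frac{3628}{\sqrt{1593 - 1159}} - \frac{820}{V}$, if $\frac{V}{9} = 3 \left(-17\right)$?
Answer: $\frac{820}{459} - \frac{1814 \sqrt{434}}{217} \approx -172.36$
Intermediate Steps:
$V = -459$ ($V = 9 \cdot 3 \left(-17\right) = 9 \left(-51\right) = -459$)
$- \frac{3628}{\sqrt{1593 - 1159}} - \frac{820}{V} = - \frac{3628}{\sqrt{1593 - 1159}} - \frac{820}{-459} = - \frac{3628}{\sqrt{434}} - - \frac{820}{459} = - 3628 \frac{\sqrt{434}}{434} + \frac{820}{459} = - \frac{1814 \sqrt{434}}{217} + \frac{820}{459} = \frac{820}{459} - \frac{1814 \sqrt{434}}{217}$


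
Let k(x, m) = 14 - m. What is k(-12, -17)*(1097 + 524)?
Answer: 50251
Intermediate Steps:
k(-12, -17)*(1097 + 524) = (14 - 1*(-17))*(1097 + 524) = (14 + 17)*1621 = 31*1621 = 50251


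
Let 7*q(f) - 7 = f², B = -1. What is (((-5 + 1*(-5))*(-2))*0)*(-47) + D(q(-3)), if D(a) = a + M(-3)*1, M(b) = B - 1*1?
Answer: 2/7 ≈ 0.28571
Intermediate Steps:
q(f) = 1 + f²/7
M(b) = -2 (M(b) = -1 - 1*1 = -1 - 1 = -2)
D(a) = -2 + a (D(a) = a - 2*1 = a - 2 = -2 + a)
(((-5 + 1*(-5))*(-2))*0)*(-47) + D(q(-3)) = (((-5 + 1*(-5))*(-2))*0)*(-47) + (-2 + (1 + (⅐)*(-3)²)) = (((-5 - 5)*(-2))*0)*(-47) + (-2 + (1 + (⅐)*9)) = (-10*(-2)*0)*(-47) + (-2 + (1 + 9/7)) = (20*0)*(-47) + (-2 + 16/7) = 0*(-47) + 2/7 = 0 + 2/7 = 2/7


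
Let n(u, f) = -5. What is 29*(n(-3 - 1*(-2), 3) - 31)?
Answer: -1044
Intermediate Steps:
29*(n(-3 - 1*(-2), 3) - 31) = 29*(-5 - 31) = 29*(-36) = -1044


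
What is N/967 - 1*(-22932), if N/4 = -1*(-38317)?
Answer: 22328512/967 ≈ 23091.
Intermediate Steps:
N = 153268 (N = 4*(-1*(-38317)) = 4*38317 = 153268)
N/967 - 1*(-22932) = 153268/967 - 1*(-22932) = 153268*(1/967) + 22932 = 153268/967 + 22932 = 22328512/967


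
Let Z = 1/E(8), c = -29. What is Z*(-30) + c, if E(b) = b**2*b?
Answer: -7439/256 ≈ -29.059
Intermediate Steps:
E(b) = b**3
Z = 1/512 (Z = 1/(8**3) = 1/512 ≈ 0.0019531)
Z*(-30) + c = (1/512)*(-30) - 29 = -15/256 - 29 = -7439/256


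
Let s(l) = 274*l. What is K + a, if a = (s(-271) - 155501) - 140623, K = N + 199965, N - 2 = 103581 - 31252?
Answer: -98082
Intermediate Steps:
N = 72331 (N = 2 + (103581 - 31252) = 2 + 72329 = 72331)
K = 272296 (K = 72331 + 199965 = 272296)
a = -370378 (a = (274*(-271) - 155501) - 140623 = (-74254 - 155501) - 140623 = -229755 - 140623 = -370378)
K + a = 272296 - 370378 = -98082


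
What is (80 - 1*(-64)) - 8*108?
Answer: -720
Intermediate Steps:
(80 - 1*(-64)) - 8*108 = (80 + 64) - 864 = 144 - 864 = -720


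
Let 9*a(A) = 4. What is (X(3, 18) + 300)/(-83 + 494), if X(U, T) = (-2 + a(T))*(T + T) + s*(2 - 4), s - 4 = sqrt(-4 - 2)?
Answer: 236/411 - 2*I*sqrt(6)/411 ≈ 0.57421 - 0.01192*I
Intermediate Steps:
a(A) = 4/9 (a(A) = (1/9)*4 = 4/9)
s = 4 + I*sqrt(6) (s = 4 + sqrt(-4 - 2) = 4 + sqrt(-6) = 4 + I*sqrt(6) ≈ 4.0 + 2.4495*I)
X(U, T) = -8 - 28*T/9 - 2*I*sqrt(6) (X(U, T) = (-2 + 4/9)*(T + T) + (4 + I*sqrt(6))*(2 - 4) = -28*T/9 + (4 + I*sqrt(6))*(-2) = -28*T/9 + (-8 - 2*I*sqrt(6)) = -8 - 28*T/9 - 2*I*sqrt(6))
(X(3, 18) + 300)/(-83 + 494) = ((-8 - 28/9*18 - 2*I*sqrt(6)) + 300)/(-83 + 494) = ((-8 - 56 - 2*I*sqrt(6)) + 300)/411 = ((-64 - 2*I*sqrt(6)) + 300)*(1/411) = (236 - 2*I*sqrt(6))*(1/411) = 236/411 - 2*I*sqrt(6)/411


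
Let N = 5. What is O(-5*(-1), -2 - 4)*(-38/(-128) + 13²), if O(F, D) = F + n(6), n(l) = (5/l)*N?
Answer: 595925/384 ≈ 1551.9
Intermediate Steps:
n(l) = 25/l (n(l) = (5/l)*5 = 25/l)
O(F, D) = 25/6 + F (O(F, D) = F + 25/6 = 25/6 + F)
O(-5*(-1), -2 - 4)*(-38/(-128) + 13²) = (25/6 - 5*(-1))*(-38/(-128) + 13²) = (25/6 + 5)*(-38*(-1/128) + 169) = 55*(19/64 + 169)/6 = (55/6)*(10835/64) = 595925/384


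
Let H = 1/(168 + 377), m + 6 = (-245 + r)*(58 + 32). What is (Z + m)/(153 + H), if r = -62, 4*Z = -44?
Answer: -15067615/83386 ≈ -180.70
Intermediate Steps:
Z = -11 (Z = (¼)*(-44) = -11)
m = -27636 (m = -6 + (-245 - 62)*(58 + 32) = -6 - 307*90 = -6 - 27630 = -27636)
H = 1/545 ≈ 0.0018349
(Z + m)/(153 + H) = (-11 - 27636)/(153 + 1/545) = -27647/83386/545 = -27647*545/83386 = -15067615/83386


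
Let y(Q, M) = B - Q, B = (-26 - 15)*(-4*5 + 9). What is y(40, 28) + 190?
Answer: 601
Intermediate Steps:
B = 451 (B = -41*(-20 + 9) = -41*(-11) = 451)
y(Q, M) = 451 - Q
y(40, 28) + 190 = (451 - 1*40) + 190 = (451 - 40) + 190 = 411 + 190 = 601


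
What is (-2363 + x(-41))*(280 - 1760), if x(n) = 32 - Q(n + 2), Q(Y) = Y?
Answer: 3392160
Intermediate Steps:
x(n) = 30 - n (x(n) = 32 - (n + 2) = 32 - (2 + n) = 32 + (-2 - n) = 30 - n)
(-2363 + x(-41))*(280 - 1760) = (-2363 + (30 - 1*(-41)))*(280 - 1760) = (-2363 + (30 + 41))*(-1480) = (-2363 + 71)*(-1480) = -2292*(-1480) = 3392160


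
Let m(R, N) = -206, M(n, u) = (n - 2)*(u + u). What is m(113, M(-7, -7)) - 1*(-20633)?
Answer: 20427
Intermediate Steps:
M(n, u) = 2*u*(-2 + n) (M(n, u) = (-2 + n)*(2*u) = 2*u*(-2 + n))
m(113, M(-7, -7)) - 1*(-20633) = -206 - 1*(-20633) = -206 + 20633 = 20427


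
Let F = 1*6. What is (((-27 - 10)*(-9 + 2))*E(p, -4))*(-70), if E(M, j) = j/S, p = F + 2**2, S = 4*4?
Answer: 9065/2 ≈ 4532.5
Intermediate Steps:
S = 16
F = 6
p = 10 (p = 6 + 2**2 = 6 + 4 = 10)
E(M, j) = j/16
(((-27 - 10)*(-9 + 2))*E(p, -4))*(-70) = (((-27 - 10)*(-9 + 2))*((1/16)*(-4)))*(-70) = (-37*(-7)*(-1/4))*(-70) = (259*(-1/4))*(-70) = -259/4*(-70) = 9065/2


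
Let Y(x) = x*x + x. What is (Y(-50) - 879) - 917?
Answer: 654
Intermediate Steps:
Y(x) = x + x**2 (Y(x) = x**2 + x = x + x**2)
(Y(-50) - 879) - 917 = (-50*(1 - 50) - 879) - 917 = (-50*(-49) - 879) - 917 = (2450 - 879) - 917 = 1571 - 917 = 654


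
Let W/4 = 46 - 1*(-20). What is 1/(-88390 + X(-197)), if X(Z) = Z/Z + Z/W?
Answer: -264/23334893 ≈ -1.1314e-5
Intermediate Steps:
W = 264 (W = 4*(46 - 1*(-20)) = 4*(46 + 20) = 4*66 = 264)
X(Z) = 1 + Z/264 (X(Z) = Z/Z + Z/264 = 1 + Z*(1/264) = 1 + Z/264)
1/(-88390 + X(-197)) = 1/(-88390 + (1 + (1/264)*(-197))) = 1/(-88390 + (1 - 197/264)) = 1/(-88390 + 67/264) = 1/(-23334893/264) = -264/23334893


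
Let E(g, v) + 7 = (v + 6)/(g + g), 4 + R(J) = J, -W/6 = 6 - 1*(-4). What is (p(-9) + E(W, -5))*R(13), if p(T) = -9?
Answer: -5763/40 ≈ -144.07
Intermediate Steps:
W = -60 (W = -6*(6 - 1*(-4)) = -6*(6 + 4) = -6*10 = -60)
R(J) = -4 + J
E(g, v) = -7 + (6 + v)/(2*g) (E(g, v) = -7 + (v + 6)/(g + g) = -7 + (6 + v)/((2*g)) = -7 + (6 + v)*(1/(2*g)) = -7 + (6 + v)/(2*g))
(p(-9) + E(W, -5))*R(13) = (-9 + (½)*(6 - 5 - 14*(-60))/(-60))*(-4 + 13) = (-9 + (½)*(-1/60)*(6 - 5 + 840))*9 = (-9 + (½)*(-1/60)*841)*9 = (-9 - 841/120)*9 = -1921/120*9 = -5763/40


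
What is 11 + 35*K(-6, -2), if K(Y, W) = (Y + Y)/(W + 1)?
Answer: 431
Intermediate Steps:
K(Y, W) = 2*Y/(1 + W) (K(Y, W) = (2*Y)/(1 + W) = 2*Y/(1 + W))
11 + 35*K(-6, -2) = 11 + 35*(2*(-6)/(1 - 2)) = 11 + 35*(2*(-6)/(-1)) = 11 + 35*(2*(-6)*(-1)) = 11 + 35*12 = 11 + 420 = 431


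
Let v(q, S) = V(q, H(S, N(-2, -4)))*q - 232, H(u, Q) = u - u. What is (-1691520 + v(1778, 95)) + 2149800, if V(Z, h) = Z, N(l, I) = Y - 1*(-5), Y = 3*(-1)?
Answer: 3619332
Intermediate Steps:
Y = -3
N(l, I) = 2 (N(l, I) = -3 - 1*(-5) = -3 + 5 = 2)
H(u, Q) = 0
v(q, S) = -232 + q**2 (v(q, S) = q*q - 232 = q**2 - 232 = -232 + q**2)
(-1691520 + v(1778, 95)) + 2149800 = (-1691520 + (-232 + 1778**2)) + 2149800 = (-1691520 + (-232 + 3161284)) + 2149800 = (-1691520 + 3161052) + 2149800 = 1469532 + 2149800 = 3619332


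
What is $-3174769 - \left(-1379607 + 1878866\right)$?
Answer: $-3674028$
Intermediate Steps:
$-3174769 - \left(-1379607 + 1878866\right) = -3174769 - 499259 = -3674028$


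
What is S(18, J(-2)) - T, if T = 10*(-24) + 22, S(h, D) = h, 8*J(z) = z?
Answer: 236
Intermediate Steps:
J(z) = z/8
T = -218 (T = -240 + 22 = -218)
S(18, J(-2)) - T = 18 - 1*(-218) = 18 + 218 = 236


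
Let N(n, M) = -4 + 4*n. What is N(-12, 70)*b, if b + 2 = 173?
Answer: -8892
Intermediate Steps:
b = 171 (b = -2 + 173 = 171)
N(-12, 70)*b = (-4 + 4*(-12))*171 = (-4 - 48)*171 = -52*171 = -8892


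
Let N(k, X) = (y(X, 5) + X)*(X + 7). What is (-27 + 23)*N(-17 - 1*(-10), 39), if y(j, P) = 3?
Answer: -7728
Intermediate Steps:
N(k, X) = (3 + X)*(7 + X) (N(k, X) = (3 + X)*(X + 7) = (3 + X)*(7 + X))
(-27 + 23)*N(-17 - 1*(-10), 39) = (-27 + 23)*(21 + 39² + 10*39) = -4*(21 + 1521 + 390) = -4*1932 = -7728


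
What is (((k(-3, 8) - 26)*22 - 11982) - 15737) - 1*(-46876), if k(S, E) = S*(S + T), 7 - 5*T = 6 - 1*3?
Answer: 93651/5 ≈ 18730.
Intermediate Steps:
T = 4/5 (T = 7/5 - (6 - 1*3)/5 = 7/5 - (6 - 3)/5 = 7/5 - 1/5*3 = 7/5 - 3/5 = 4/5 ≈ 0.80000)
k(S, E) = S*(4/5 + S) (k(S, E) = S*(S + 4/5) = S*(4/5 + S))
(((k(-3, 8) - 26)*22 - 11982) - 15737) - 1*(-46876) = ((((1/5)*(-3)*(4 + 5*(-3)) - 26)*22 - 11982) - 15737) - 1*(-46876) = ((((1/5)*(-3)*(4 - 15) - 26)*22 - 11982) - 15737) + 46876 = ((((1/5)*(-3)*(-11) - 26)*22 - 11982) - 15737) + 46876 = (((33/5 - 26)*22 - 11982) - 15737) + 46876 = ((-97/5*22 - 11982) - 15737) + 46876 = ((-2134/5 - 11982) - 15737) + 46876 = (-62044/5 - 15737) + 46876 = -140729/5 + 46876 = 93651/5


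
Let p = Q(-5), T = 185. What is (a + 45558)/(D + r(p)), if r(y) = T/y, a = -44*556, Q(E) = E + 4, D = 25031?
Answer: 10547/12423 ≈ 0.84899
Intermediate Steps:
Q(E) = 4 + E
a = -24464
p = -1 (p = 4 - 5 = -1)
r(y) = 185/y
(a + 45558)/(D + r(p)) = (-24464 + 45558)/(25031 + 185/(-1)) = 21094/(25031 + 185*(-1)) = 21094/(25031 - 185) = 21094/24846 = 21094*(1/24846) = 10547/12423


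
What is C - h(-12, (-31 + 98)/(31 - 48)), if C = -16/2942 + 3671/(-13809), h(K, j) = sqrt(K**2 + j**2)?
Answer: -5510513/20313039 - sqrt(46105)/17 ≈ -12.902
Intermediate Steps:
C = -5510513/20313039 (C = -16*1/2942 + 3671*(-1/13809) = -8/1471 - 3671/13809 = -5510513/20313039 ≈ -0.27128)
C - h(-12, (-31 + 98)/(31 - 48)) = -5510513/20313039 - sqrt((-12)**2 + ((-31 + 98)/(31 - 48))**2) = -5510513/20313039 - sqrt(144 + (67/(-17))**2) = -5510513/20313039 - sqrt(144 + (67*(-1/17))**2) = -5510513/20313039 - sqrt(144 + (-67/17)**2) = -5510513/20313039 - sqrt(144 + 4489/289) = -5510513/20313039 - sqrt(46105/289) = -5510513/20313039 - sqrt(46105)/17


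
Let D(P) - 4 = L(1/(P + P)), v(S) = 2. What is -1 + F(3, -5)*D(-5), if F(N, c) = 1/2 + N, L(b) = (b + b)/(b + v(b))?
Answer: 240/19 ≈ 12.632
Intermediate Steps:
L(b) = 2*b/(2 + b) (L(b) = (b + b)/(b + 2) = (2*b)/(2 + b) = 2*b/(2 + b))
D(P) = 4 + 1/(P*(2 + 1/(2*P))) (D(P) = 4 + 2/((P + P)*(2 + 1/(P + P))) = 4 + 2/(((2*P))*(2 + 1/(2*P))) = 4 + 2*(1/(2*P))/(2 + 1/(2*P)) = 4 + 1/(P*(2 + 1/(2*P))))
F(N, c) = ½ + N
-1 + F(3, -5)*D(-5) = -1 + (½ + 3)*(2*(3 + 8*(-5))/(1 + 4*(-5))) = -1 + 7*(2*(3 - 40)/(1 - 20))/2 = -1 + 7*(2*(-37)/(-19))/2 = -1 + 7*(2*(-1/19)*(-37))/2 = -1 + (7/2)*(74/19) = -1 + 259/19 = 240/19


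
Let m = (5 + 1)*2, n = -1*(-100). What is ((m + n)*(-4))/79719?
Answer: -448/79719 ≈ -0.0056197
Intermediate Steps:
n = 100
m = 12 (m = 6*2 = 12)
((m + n)*(-4))/79719 = ((12 + 100)*(-4))/79719 = (112*(-4))*(1/79719) = -448*1/79719 = -448/79719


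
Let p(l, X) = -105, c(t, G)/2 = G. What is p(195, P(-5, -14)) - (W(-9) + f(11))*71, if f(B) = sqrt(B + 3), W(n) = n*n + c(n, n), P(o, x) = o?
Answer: -4578 - 71*sqrt(14) ≈ -4843.7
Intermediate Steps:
c(t, G) = 2*G
W(n) = n**2 + 2*n (W(n) = n*n + 2*n = n**2 + 2*n)
f(B) = sqrt(3 + B)
p(195, P(-5, -14)) - (W(-9) + f(11))*71 = -105 - (-9*(2 - 9) + sqrt(3 + 11))*71 = -105 - (-9*(-7) + sqrt(14))*71 = -105 - (63 + sqrt(14))*71 = -105 - (4473 + 71*sqrt(14)) = -105 + (-4473 - 71*sqrt(14)) = -4578 - 71*sqrt(14)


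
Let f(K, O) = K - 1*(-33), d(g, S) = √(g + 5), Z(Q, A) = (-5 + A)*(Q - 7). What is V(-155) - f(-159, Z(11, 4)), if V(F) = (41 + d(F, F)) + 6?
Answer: 173 + 5*I*√6 ≈ 173.0 + 12.247*I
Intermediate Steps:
Z(Q, A) = (-7 + Q)*(-5 + A) (Z(Q, A) = (-5 + A)*(-7 + Q) = (-7 + Q)*(-5 + A))
d(g, S) = √(5 + g)
V(F) = 47 + √(5 + F) (V(F) = (41 + √(5 + F)) + 6 = 47 + √(5 + F))
f(K, O) = 33 + K (f(K, O) = K + 33 = 33 + K)
V(-155) - f(-159, Z(11, 4)) = (47 + √(5 - 155)) - (33 - 159) = (47 + √(-150)) - 1*(-126) = (47 + 5*I*√6) + 126 = 173 + 5*I*√6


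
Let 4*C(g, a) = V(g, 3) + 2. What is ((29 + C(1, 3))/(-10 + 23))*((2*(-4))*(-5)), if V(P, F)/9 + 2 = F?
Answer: 1270/13 ≈ 97.692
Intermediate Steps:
V(P, F) = -18 + 9*F
C(g, a) = 11/4 (C(g, a) = ((-18 + 9*3) + 2)/4 = ((-18 + 27) + 2)/4 = (9 + 2)/4 = (¼)*11 = 11/4)
((29 + C(1, 3))/(-10 + 23))*((2*(-4))*(-5)) = ((29 + 11/4)/(-10 + 23))*((2*(-4))*(-5)) = ((127/4)/13)*(-8*(-5)) = ((127/4)*(1/13))*40 = (127/52)*40 = 1270/13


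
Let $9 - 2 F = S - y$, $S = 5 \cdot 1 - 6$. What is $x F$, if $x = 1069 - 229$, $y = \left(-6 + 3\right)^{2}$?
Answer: $7980$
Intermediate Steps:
$y = 9$ ($y = \left(-3\right)^{2} = 9$)
$x = 840$
$S = -1$ ($S = 5 - 6 = -1$)
$F = \frac{19}{2}$ ($F = \frac{9}{2} - \frac{-1 - 9}{2} = \frac{9}{2} - -5 = \frac{9}{2} + 5 = \frac{19}{2} \approx 9.5$)
$x F = 840 \cdot \frac{19}{2} = 7980$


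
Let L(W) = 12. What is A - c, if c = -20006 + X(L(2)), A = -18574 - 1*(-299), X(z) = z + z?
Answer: 1707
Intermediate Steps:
X(z) = 2*z
A = -18275 (A = -18574 + 299 = -18275)
c = -19982 (c = -20006 + 2*12 = -20006 + 24 = -19982)
A - c = -18275 - 1*(-19982) = -18275 + 19982 = 1707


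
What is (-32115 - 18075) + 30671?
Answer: -19519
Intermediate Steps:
(-32115 - 18075) + 30671 = -50190 + 30671 = -19519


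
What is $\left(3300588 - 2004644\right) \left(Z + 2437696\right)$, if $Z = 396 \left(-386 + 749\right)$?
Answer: $3345406863136$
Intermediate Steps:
$Z = 143748$ ($Z = 396 \cdot 363 = 143748$)
$\left(3300588 - 2004644\right) \left(Z + 2437696\right) = \left(3300588 - 2004644\right) \left(143748 + 2437696\right) = \left(3300588 - 2004644\right) 2581444 = 1295944 \cdot 2581444 = 3345406863136$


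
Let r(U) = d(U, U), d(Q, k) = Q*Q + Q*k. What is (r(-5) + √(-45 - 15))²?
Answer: 2440 + 200*I*√15 ≈ 2440.0 + 774.6*I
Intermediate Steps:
d(Q, k) = Q² + Q*k
r(U) = 2*U² (r(U) = U*(U + U) = U*(2*U) = 2*U²)
(r(-5) + √(-45 - 15))² = (2*(-5)² + √(-45 - 15))² = (2*25 + √(-60))² = (50 + 2*I*√15)²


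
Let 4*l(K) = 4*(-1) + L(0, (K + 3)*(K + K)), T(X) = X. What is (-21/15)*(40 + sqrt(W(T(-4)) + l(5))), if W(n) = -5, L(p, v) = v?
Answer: -56 - 7*sqrt(14)/5 ≈ -61.238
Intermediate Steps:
l(K) = -1 + K*(3 + K)/2 (l(K) = (4*(-1) + (K + 3)*(K + K))/4 = (-4 + (3 + K)*(2*K))/4 = (-4 + 2*K*(3 + K))/4 = -1 + K*(3 + K)/2)
(-21/15)*(40 + sqrt(W(T(-4)) + l(5))) = (-21/15)*(40 + sqrt(-5 + (-1 + (1/2)*5*(3 + 5)))) = (-21*1/15)*(40 + sqrt(-5 + (-1 + (1/2)*5*8))) = -7*(40 + sqrt(-5 + (-1 + 20)))/5 = -7*(40 + sqrt(-5 + 19))/5 = -7*(40 + sqrt(14))/5 = -56 - 7*sqrt(14)/5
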